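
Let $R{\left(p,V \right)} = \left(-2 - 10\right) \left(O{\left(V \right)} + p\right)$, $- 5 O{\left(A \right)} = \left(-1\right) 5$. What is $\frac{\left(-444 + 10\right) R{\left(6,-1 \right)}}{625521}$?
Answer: $\frac{12152}{208507} \approx 0.058281$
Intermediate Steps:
$O{\left(A \right)} = 1$ ($O{\left(A \right)} = - \frac{\left(-1\right) 5}{5} = \left(- \frac{1}{5}\right) \left(-5\right) = 1$)
$R{\left(p,V \right)} = -12 - 12 p$ ($R{\left(p,V \right)} = \left(-2 - 10\right) \left(1 + p\right) = - 12 \left(1 + p\right) = -12 - 12 p$)
$\frac{\left(-444 + 10\right) R{\left(6,-1 \right)}}{625521} = \frac{\left(-444 + 10\right) \left(-12 - 72\right)}{625521} = - 434 \left(-12 - 72\right) \frac{1}{625521} = \left(-434\right) \left(-84\right) \frac{1}{625521} = 36456 \cdot \frac{1}{625521} = \frac{12152}{208507}$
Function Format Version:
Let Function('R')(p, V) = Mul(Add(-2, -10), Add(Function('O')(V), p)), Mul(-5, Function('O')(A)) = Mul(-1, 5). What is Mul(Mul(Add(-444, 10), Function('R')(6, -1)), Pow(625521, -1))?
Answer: Rational(12152, 208507) ≈ 0.058281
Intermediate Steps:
Function('O')(A) = 1 (Function('O')(A) = Mul(Rational(-1, 5), Mul(-1, 5)) = Mul(Rational(-1, 5), -5) = 1)
Function('R')(p, V) = Add(-12, Mul(-12, p)) (Function('R')(p, V) = Mul(Add(-2, -10), Add(1, p)) = Mul(-12, Add(1, p)) = Add(-12, Mul(-12, p)))
Mul(Mul(Add(-444, 10), Function('R')(6, -1)), Pow(625521, -1)) = Mul(Mul(Add(-444, 10), Add(-12, Mul(-12, 6))), Pow(625521, -1)) = Mul(Mul(-434, Add(-12, -72)), Rational(1, 625521)) = Mul(Mul(-434, -84), Rational(1, 625521)) = Mul(36456, Rational(1, 625521)) = Rational(12152, 208507)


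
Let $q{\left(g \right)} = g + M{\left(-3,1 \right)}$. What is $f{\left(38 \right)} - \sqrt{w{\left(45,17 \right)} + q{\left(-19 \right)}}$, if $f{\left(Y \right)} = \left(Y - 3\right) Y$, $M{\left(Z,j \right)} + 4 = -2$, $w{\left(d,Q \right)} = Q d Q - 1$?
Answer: $1330 - \sqrt{12979} \approx 1216.1$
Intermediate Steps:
$w{\left(d,Q \right)} = -1 + d Q^{2}$ ($w{\left(d,Q \right)} = d Q^{2} - 1 = -1 + d Q^{2}$)
$M{\left(Z,j \right)} = -6$ ($M{\left(Z,j \right)} = -4 - 2 = -6$)
$q{\left(g \right)} = -6 + g$ ($q{\left(g \right)} = g - 6 = -6 + g$)
$f{\left(Y \right)} = Y \left(-3 + Y\right)$ ($f{\left(Y \right)} = \left(-3 + Y\right) Y = Y \left(-3 + Y\right)$)
$f{\left(38 \right)} - \sqrt{w{\left(45,17 \right)} + q{\left(-19 \right)}} = 38 \left(-3 + 38\right) - \sqrt{\left(-1 + 45 \cdot 17^{2}\right) - 25} = 38 \cdot 35 - \sqrt{\left(-1 + 45 \cdot 289\right) - 25} = 1330 - \sqrt{\left(-1 + 13005\right) - 25} = 1330 - \sqrt{13004 - 25} = 1330 - \sqrt{12979}$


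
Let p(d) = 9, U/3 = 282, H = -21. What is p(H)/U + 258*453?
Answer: 10986157/94 ≈ 1.1687e+5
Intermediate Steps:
U = 846 (U = 3*282 = 846)
p(H)/U + 258*453 = 9/846 + 258*453 = 9*(1/846) + 116874 = 1/94 + 116874 = 10986157/94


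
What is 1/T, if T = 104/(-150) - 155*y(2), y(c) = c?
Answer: -75/23302 ≈ -0.0032186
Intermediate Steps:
T = -23302/75 (T = 104/(-150) - 155*2 = 104*(-1/150) - 310 = -52/75 - 310 = -23302/75 ≈ -310.69)
1/T = 1/(-23302/75) = -75/23302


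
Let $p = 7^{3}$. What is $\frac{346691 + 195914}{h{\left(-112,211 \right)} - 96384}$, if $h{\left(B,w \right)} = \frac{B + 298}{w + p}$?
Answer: $- \frac{812441}{144315} \approx -5.6296$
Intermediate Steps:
$p = 343$
$h{\left(B,w \right)} = \frac{298 + B}{343 + w}$ ($h{\left(B,w \right)} = \frac{B + 298}{w + 343} = \frac{298 + B}{343 + w}$)
$\frac{346691 + 195914}{h{\left(-112,211 \right)} - 96384} = \frac{346691 + 195914}{\frac{298 - 112}{343 + 211} - 96384} = \frac{542605}{\frac{1}{554} \cdot 186 - 96384} = \frac{542605}{\frac{93}{277} - 96384} = \frac{542605}{- \frac{26698275}{277}} = 542605 \left(- \frac{277}{26698275}\right) = - \frac{812441}{144315}$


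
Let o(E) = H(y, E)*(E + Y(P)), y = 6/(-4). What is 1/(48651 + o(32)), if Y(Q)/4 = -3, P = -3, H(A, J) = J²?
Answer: 1/69131 ≈ 1.4465e-5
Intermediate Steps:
y = -3/2 (y = 6*(-¼) = -3/2 ≈ -1.5000)
Y(Q) = -12 (Y(Q) = 4*(-3) = -12)
o(E) = E²*(-12 + E) (o(E) = E²*(E - 12) = E²*(-12 + E))
1/(48651 + o(32)) = 1/(48651 + 32²*(-12 + 32)) = 1/(48651 + 1024*20) = 1/(48651 + 20480) = 1/69131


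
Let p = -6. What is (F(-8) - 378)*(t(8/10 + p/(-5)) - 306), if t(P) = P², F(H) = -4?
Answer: 115364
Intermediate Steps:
(F(-8) - 378)*(t(8/10 + p/(-5)) - 306) = (-4 - 378)*((8/10 - 6/(-5))² - 306) = -382*((8*(⅒) - 6*(-⅕))² - 306) = -382*((⅘ + 6/5)² - 306) = -382*(2² - 306) = -382*(4 - 306) = -382*(-302) = 115364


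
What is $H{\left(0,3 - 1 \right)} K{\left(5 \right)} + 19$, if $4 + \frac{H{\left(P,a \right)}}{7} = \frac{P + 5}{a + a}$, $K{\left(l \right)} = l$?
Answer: $- \frac{309}{4} \approx -77.25$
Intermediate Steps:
$H{\left(P,a \right)} = -28 + \frac{7 \left(5 + P\right)}{2 a}$ ($H{\left(P,a \right)} = -28 + 7 \frac{P + 5}{a + a} = -28 + 7 \frac{5 + P}{2 a} = -28 + \frac{7 \left(5 + P\right)}{2 a}$)
$H{\left(0,3 - 1 \right)} K{\left(5 \right)} + 19 = \frac{7 \left(5 + 0 - 8 \left(3 - 1\right)\right)}{2 \left(3 - 1\right)} 5 + 19 = \frac{7 \left(5 + 0 - 16\right)}{2 \cdot 2} \cdot 5 + 19 = \frac{7}{2} \cdot \frac{1}{2} \left(5 + 0 - 16\right) 5 + 19 = \frac{7}{2} \cdot \frac{1}{2} \left(-11\right) 5 + 19 = \left(- \frac{77}{4}\right) 5 + 19 = - \frac{385}{4} + 19 = - \frac{309}{4}$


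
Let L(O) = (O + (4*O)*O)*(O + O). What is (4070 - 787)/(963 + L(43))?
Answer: 469/91531 ≈ 0.0051239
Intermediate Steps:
L(O) = 2*O*(O + 4*O**2) (L(O) = (O + 4*O**2)*(2*O) = 2*O*(O + 4*O**2))
(4070 - 787)/(963 + L(43)) = (4070 - 787)/(963 + 43**2*(2 + 8*43)) = 3283/(963 + 1849*(2 + 344)) = 3283/(963 + 1849*346) = 3283/(963 + 639754) = 3283/640717 = 3283*(1/640717) = 469/91531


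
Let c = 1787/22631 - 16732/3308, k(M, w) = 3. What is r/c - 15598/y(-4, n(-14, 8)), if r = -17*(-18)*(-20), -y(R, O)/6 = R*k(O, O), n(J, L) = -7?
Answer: 424587866033/419344308 ≈ 1012.5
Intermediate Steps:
y(R, O) = -18*R (y(R, O) = -6*R*3 = -18*R)
r = -6120 (r = 306*(-20) = -6120)
c = -93187624/18715837 (c = 1787*(1/22631) - 16732*1/3308 = 1787/22631 - 4183/827 = -93187624/18715837 ≈ -4.9791)
r/c - 15598/y(-4, n(-14, 8)) = -6120/(-93187624/18715837) - 15598/((-18*(-4))) = -6120*(-18715837/93187624) - 15598/72 = 14317615305/11648453 - 15598*1/72 = 14317615305/11648453 - 7799/36 = 424587866033/419344308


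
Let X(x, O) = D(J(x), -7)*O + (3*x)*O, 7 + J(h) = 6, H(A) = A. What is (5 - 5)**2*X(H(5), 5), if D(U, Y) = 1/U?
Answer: 0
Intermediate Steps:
J(h) = -1 (J(h) = -7 + 6 = -1)
X(x, O) = -O + 3*O*x (X(x, O) = O/(-1) + (3*x)*O = -O + 3*O*x)
(5 - 5)**2*X(H(5), 5) = (5 - 5)**2*(5*(-1 + 3*5)) = 0**2*(5*(-1 + 15)) = 0*(5*14) = 0*70 = 0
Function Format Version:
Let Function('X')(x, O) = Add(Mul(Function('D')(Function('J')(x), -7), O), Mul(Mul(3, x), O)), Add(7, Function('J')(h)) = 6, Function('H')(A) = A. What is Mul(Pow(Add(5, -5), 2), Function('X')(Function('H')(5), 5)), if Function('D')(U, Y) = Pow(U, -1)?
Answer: 0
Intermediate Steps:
Function('J')(h) = -1 (Function('J')(h) = Add(-7, 6) = -1)
Function('X')(x, O) = Add(Mul(-1, O), Mul(3, O, x)) (Function('X')(x, O) = Add(Mul(Pow(-1, -1), O), Mul(Mul(3, x), O)) = Add(Mul(-1, O), Mul(3, O, x)))
Mul(Pow(Add(5, -5), 2), Function('X')(Function('H')(5), 5)) = Mul(Pow(Add(5, -5), 2), Mul(5, Add(-1, Mul(3, 5)))) = Mul(Pow(0, 2), Mul(5, Add(-1, 15))) = Mul(0, Mul(5, 14)) = Mul(0, 70) = 0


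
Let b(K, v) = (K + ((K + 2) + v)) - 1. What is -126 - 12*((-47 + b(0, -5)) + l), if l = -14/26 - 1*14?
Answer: 8586/13 ≈ 660.46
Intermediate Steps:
b(K, v) = 1 + v + 2*K (b(K, v) = (K + ((2 + K) + v)) - 1 = (K + (2 + K + v)) - 1 = (2 + v + 2*K) - 1 = 1 + v + 2*K)
l = -189/13 (l = -14*1/26 - 14 = -7/13 - 14 = -189/13 ≈ -14.538)
-126 - 12*((-47 + b(0, -5)) + l) = -126 - 12*((-47 + (1 - 5 + 2*0)) - 189/13) = -126 - 12*((-47 + (1 - 5 + 0)) - 189/13) = -126 - 12*((-47 - 4) - 189/13) = -126 - 12*(-51 - 189/13) = -126 - 12*(-852/13) = -126 + 10224/13 = 8586/13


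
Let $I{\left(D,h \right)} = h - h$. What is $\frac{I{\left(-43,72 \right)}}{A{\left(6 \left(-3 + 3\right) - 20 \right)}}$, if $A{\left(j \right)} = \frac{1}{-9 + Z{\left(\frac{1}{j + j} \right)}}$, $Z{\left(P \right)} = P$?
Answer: $0$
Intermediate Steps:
$I{\left(D,h \right)} = 0$
$A{\left(j \right)} = \frac{1}{-9 + \frac{1}{2 j}}$ ($A{\left(j \right)} = \frac{1}{-9 + \frac{1}{j + j}} = \frac{1}{-9 + \frac{1}{2 j}}$)
$\frac{I{\left(-43,72 \right)}}{A{\left(6 \left(-3 + 3\right) - 20 \right)}} = \frac{0}{\left(-2\right) \left(6 \left(-3 + 3\right) - 20\right) \frac{1}{-1 + 18 \left(6 \left(-3 + 3\right) - 20\right)}} = \frac{0}{\left(-2\right) \left(6 \cdot 0 - 20\right) \frac{1}{-1 + 18 \left(6 \cdot 0 - 20\right)}} = \frac{0}{\left(-2\right) \left(0 - 20\right) \frac{1}{-1 + 18 \left(0 - 20\right)}} = \frac{0}{\left(-2\right) \left(-20\right) \frac{1}{-1 + 18 \left(-20\right)}} = \frac{0}{\left(-2\right) \left(-20\right) \frac{1}{-1 - 360}} = \frac{0}{\left(-2\right) \left(-20\right) \frac{1}{-361}} = \frac{0}{\left(-2\right) \left(-20\right) \left(- \frac{1}{361}\right)} = \frac{0}{- \frac{40}{361}} = 0 \left(- \frac{361}{40}\right) = 0$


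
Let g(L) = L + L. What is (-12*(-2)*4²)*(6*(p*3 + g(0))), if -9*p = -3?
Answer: 2304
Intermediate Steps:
p = ⅓ (p = -⅑*(-3) = ⅓ ≈ 0.33333)
g(L) = 2*L
(-12*(-2)*4²)*(6*(p*3 + g(0))) = (-12*(-2)*4²)*(6*((⅓)*3 + 2*0)) = (24*16)*(6*(1 + 0)) = 384*(6*1) = 384*6 = 2304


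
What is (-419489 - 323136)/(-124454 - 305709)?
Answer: 742625/430163 ≈ 1.7264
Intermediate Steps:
(-419489 - 323136)/(-124454 - 305709) = -742625/(-430163) = -742625*(-1/430163) = 742625/430163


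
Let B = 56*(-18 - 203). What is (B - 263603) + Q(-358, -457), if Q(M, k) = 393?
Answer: -275586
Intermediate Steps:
B = -12376 (B = 56*(-221) = -12376)
(B - 263603) + Q(-358, -457) = (-12376 - 263603) + 393 = -275979 + 393 = -275586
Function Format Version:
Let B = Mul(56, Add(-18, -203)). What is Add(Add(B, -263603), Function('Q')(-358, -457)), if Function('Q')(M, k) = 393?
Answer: -275586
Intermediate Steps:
B = -12376 (B = Mul(56, -221) = -12376)
Add(Add(B, -263603), Function('Q')(-358, -457)) = Add(Add(-12376, -263603), 393) = Add(-275979, 393) = -275586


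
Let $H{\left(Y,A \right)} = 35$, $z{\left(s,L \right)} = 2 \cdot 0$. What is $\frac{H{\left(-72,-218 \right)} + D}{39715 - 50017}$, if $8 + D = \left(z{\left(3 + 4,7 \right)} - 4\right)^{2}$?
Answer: $- \frac{43}{10302} \approx -0.0041739$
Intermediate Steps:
$z{\left(s,L \right)} = 0$
$D = 8$ ($D = -8 + \left(0 - 4\right)^{2} = -8 + \left(-4\right)^{2} = -8 + 16 = 8$)
$\frac{H{\left(-72,-218 \right)} + D}{39715 - 50017} = \frac{35 + 8}{39715 - 50017} = \frac{43}{-10302} = 43 \left(- \frac{1}{10302}\right) = - \frac{43}{10302}$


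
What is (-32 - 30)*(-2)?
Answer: 124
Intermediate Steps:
(-32 - 30)*(-2) = -62*(-2) = 124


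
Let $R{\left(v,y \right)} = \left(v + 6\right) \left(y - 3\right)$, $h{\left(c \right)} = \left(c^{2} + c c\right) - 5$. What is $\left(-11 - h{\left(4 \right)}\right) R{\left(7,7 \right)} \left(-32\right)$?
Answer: $63232$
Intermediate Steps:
$h{\left(c \right)} = -5 + 2 c^{2}$ ($h{\left(c \right)} = \left(c^{2} + c^{2}\right) - 5 = 2 c^{2} - 5 = -5 + 2 c^{2}$)
$R{\left(v,y \right)} = \left(-3 + y\right) \left(6 + v\right)$ ($R{\left(v,y \right)} = \left(6 + v\right) \left(-3 + y\right) = \left(-3 + y\right) \left(6 + v\right)$)
$\left(-11 - h{\left(4 \right)}\right) R{\left(7,7 \right)} \left(-32\right) = \left(-11 - \left(-5 + 2 \cdot 4^{2}\right)\right) \left(-18 - 21 + 6 \cdot 7 + 7 \cdot 7\right) \left(-32\right) = \left(-11 - \left(-5 + 2 \cdot 16\right)\right) \left(-18 - 21 + 42 + 49\right) \left(-32\right) = \left(-11 - \left(-5 + 32\right)\right) 52 \left(-32\right) = \left(-11 - 27\right) 52 \left(-32\right) = \left(-38\right) 52 \left(-32\right) = \left(-1976\right) \left(-32\right) = 63232$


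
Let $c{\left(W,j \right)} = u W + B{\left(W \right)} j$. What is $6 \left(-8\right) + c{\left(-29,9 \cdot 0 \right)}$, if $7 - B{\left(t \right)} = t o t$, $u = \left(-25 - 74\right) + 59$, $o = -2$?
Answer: $1112$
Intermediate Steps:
$u = -40$ ($u = -99 + 59 = -40$)
$B{\left(t \right)} = 7 + 2 t^{2}$ ($B{\left(t \right)} = 7 - t \left(-2\right) t = 7 - - 2 t t = 7 - - 2 t^{2} = 7 + 2 t^{2}$)
$c{\left(W,j \right)} = - 40 W + j \left(7 + 2 W^{2}\right)$ ($c{\left(W,j \right)} = - 40 W + \left(7 + 2 W^{2}\right) j = - 40 W + j \left(7 + 2 W^{2}\right)$)
$6 \left(-8\right) + c{\left(-29,9 \cdot 0 \right)} = 6 \left(-8\right) + \left(\left(-40\right) \left(-29\right) + 9 \cdot 0 \left(7 + 2 \left(-29\right)^{2}\right)\right) = -48 + \left(1160 + 0 \left(7 + 2 \cdot 841\right)\right) = -48 + \left(1160 + 0 \left(7 + 1682\right)\right) = -48 + \left(1160 + 0 \cdot 1689\right) = -48 + \left(1160 + 0\right) = -48 + 1160 = 1112$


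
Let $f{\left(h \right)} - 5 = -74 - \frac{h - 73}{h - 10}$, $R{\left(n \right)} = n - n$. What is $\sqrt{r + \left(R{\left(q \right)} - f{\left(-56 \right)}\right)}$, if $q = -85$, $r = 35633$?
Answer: $\frac{\sqrt{17280714}}{22} \approx 188.95$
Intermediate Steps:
$R{\left(n \right)} = 0$
$f{\left(h \right)} = -69 - \frac{-73 + h}{-10 + h}$ ($f{\left(h \right)} = 5 - \left(74 + \frac{h - 73}{h - 10}\right) = 5 - \left(74 + \frac{-73 + h}{-10 + h}\right) = -69 - \frac{-73 + h}{-10 + h}$)
$\sqrt{r + \left(R{\left(q \right)} - f{\left(-56 \right)}\right)} = \sqrt{35633 + \left(0 - \frac{7 \left(109 - -560\right)}{-10 - 56}\right)} = \sqrt{35633 + \left(0 - \frac{7 \left(109 + 560\right)}{-66}\right)} = \sqrt{35633 + \left(0 - 7 \left(- \frac{1}{66}\right) 669\right)} = \sqrt{35633 + \left(0 - - \frac{1561}{22}\right)} = \sqrt{35633 + \left(0 + \frac{1561}{22}\right)} = \sqrt{35633 + \frac{1561}{22}} = \sqrt{\frac{785487}{22}} = \frac{\sqrt{17280714}}{22}$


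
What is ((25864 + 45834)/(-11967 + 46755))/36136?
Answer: 35849/628549584 ≈ 5.7034e-5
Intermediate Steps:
((25864 + 45834)/(-11967 + 46755))/36136 = (71698/34788)*(1/36136) = (71698*(1/34788))*(1/36136) = (35849/17394)*(1/36136) = 35849/628549584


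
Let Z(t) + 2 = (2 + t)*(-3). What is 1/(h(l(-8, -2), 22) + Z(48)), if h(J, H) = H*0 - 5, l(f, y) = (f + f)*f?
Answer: -1/157 ≈ -0.0063694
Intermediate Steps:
l(f, y) = 2*f² (l(f, y) = (2*f)*f = 2*f²)
Z(t) = -8 - 3*t (Z(t) = -2 + (2 + t)*(-3) = -2 + (-6 - 3*t) = -8 - 3*t)
h(J, H) = -5 (h(J, H) = 0 - 5 = -5)
1/(h(l(-8, -2), 22) + Z(48)) = 1/(-5 + (-8 - 3*48)) = 1/(-5 + (-8 - 144)) = 1/(-5 - 152) = 1/(-157) = -1/157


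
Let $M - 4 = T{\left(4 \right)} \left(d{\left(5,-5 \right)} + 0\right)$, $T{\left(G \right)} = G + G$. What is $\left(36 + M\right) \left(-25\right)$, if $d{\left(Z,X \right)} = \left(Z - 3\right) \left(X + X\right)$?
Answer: $3000$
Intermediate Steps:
$T{\left(G \right)} = 2 G$
$d{\left(Z,X \right)} = 2 X \left(-3 + Z\right)$ ($d{\left(Z,X \right)} = \left(-3 + Z\right) 2 X = 2 X \left(-3 + Z\right)$)
$M = -156$ ($M = 4 + 2 \cdot 4 \left(2 \left(-5\right) \left(-3 + 5\right) + 0\right) = 4 + 8 \left(2 \left(-5\right) 2 + 0\right) = 4 + 8 \left(-20 + 0\right) = 4 + 8 \left(-20\right) = 4 - 160 = -156$)
$\left(36 + M\right) \left(-25\right) = \left(36 - 156\right) \left(-25\right) = \left(-120\right) \left(-25\right) = 3000$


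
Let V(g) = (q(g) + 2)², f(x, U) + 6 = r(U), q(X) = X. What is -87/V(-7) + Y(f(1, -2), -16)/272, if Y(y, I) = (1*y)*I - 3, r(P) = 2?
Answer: -22139/6800 ≈ -3.2557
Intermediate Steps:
f(x, U) = -4 (f(x, U) = -6 + 2 = -4)
Y(y, I) = -3 + I*y (Y(y, I) = y*I - 3 = I*y - 3 = -3 + I*y)
V(g) = (2 + g)² (V(g) = (g + 2)² = (2 + g)²)
-87/V(-7) + Y(f(1, -2), -16)/272 = -87/(2 - 7)² + (-3 - 16*(-4))/272 = -87/((-5)²) + (-3 + 64)*(1/272) = -87/25 + 61*(1/272) = -87*1/25 + 61/272 = -87/25 + 61/272 = -22139/6800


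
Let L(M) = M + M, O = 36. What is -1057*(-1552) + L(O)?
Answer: 1640536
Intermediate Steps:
L(M) = 2*M
-1057*(-1552) + L(O) = -1057*(-1552) + 2*36 = 1640464 + 72 = 1640536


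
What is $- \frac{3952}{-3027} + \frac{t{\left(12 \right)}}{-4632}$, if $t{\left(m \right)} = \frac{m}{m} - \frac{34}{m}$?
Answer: $\frac{36622427}{28042128} \approx 1.306$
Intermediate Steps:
$t{\left(m \right)} = 1 - \frac{34}{m}$
$- \frac{3952}{-3027} + \frac{t{\left(12 \right)}}{-4632} = - \frac{3952}{-3027} + \frac{\frac{1}{12} \left(-34 + 12\right)}{-4632} = \left(-3952\right) \left(- \frac{1}{3027}\right) + \frac{1}{12} \left(-22\right) \left(- \frac{1}{4632}\right) = \frac{3952}{3027} - - \frac{11}{27792} = \frac{3952}{3027} + \frac{11}{27792} = \frac{36622427}{28042128}$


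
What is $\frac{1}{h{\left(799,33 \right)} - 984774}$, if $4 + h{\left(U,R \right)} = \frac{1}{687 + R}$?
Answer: $- \frac{720}{709040159} \approx -1.0155 \cdot 10^{-6}$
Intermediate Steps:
$h{\left(U,R \right)} = -4 + \frac{1}{687 + R}$
$\frac{1}{h{\left(799,33 \right)} - 984774} = \frac{1}{\frac{-2747 - 132}{687 + 33} - 984774} = \frac{1}{\frac{-2747 - 132}{720} - 984774} = \frac{1}{\frac{1}{720} \left(-2879\right) - 984774} = \frac{1}{- \frac{2879}{720} - 984774} = \frac{1}{- \frac{709040159}{720}} = - \frac{720}{709040159}$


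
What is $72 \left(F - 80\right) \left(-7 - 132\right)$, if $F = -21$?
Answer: $1010808$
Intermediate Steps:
$72 \left(F - 80\right) \left(-7 - 132\right) = 72 \left(-21 - 80\right) \left(-7 - 132\right) = 72 \left(\left(-101\right) \left(-139\right)\right) = 72 \cdot 14039 = 1010808$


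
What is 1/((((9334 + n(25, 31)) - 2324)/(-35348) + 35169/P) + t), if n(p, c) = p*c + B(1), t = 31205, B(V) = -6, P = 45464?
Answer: 401765368/12537310680779 ≈ 3.2046e-5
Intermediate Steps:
n(p, c) = -6 + c*p (n(p, c) = p*c - 6 = c*p - 6 = -6 + c*p)
1/((((9334 + n(25, 31)) - 2324)/(-35348) + 35169/P) + t) = 1/((((9334 + (-6 + 31*25)) - 2324)/(-35348) + 35169/45464) + 31205) = 1/((((9334 + (-6 + 775)) - 2324)*(-1/35348) + 35169*(1/45464)) + 31205) = 1/((((9334 + 769) - 2324)*(-1/35348) + 35169/45464) + 31205) = 1/(((10103 - 2324)*(-1/35348) + 35169/45464) + 31205) = 1/((7779*(-1/35348) + 35169/45464) + 31205) = 1/((-7779/35348 + 35169/45464) + 31205) = 1/(222372339/401765368 + 31205) = 1/(12537310680779/401765368) = 401765368/12537310680779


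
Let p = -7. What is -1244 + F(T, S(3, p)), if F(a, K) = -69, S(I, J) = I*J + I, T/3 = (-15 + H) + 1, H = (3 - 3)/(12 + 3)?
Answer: -1313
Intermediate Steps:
H = 0 (H = 0/15 = 0*(1/15) = 0)
T = -42 (T = 3*((-15 + 0) + 1) = 3*(-15 + 1) = 3*(-14) = -42)
S(I, J) = I + I*J
-1244 + F(T, S(3, p)) = -1244 - 69 = -1313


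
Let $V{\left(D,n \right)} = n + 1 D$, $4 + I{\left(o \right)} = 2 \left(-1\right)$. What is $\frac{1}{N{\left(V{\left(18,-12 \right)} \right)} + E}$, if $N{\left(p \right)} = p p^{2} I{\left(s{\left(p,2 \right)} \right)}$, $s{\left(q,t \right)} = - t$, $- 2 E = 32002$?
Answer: $- \frac{1}{17297} \approx -5.7813 \cdot 10^{-5}$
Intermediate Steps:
$E = -16001$ ($E = \left(- \frac{1}{2}\right) 32002 = -16001$)
$I{\left(o \right)} = -6$ ($I{\left(o \right)} = -4 + 2 \left(-1\right) = -4 - 2 = -6$)
$V{\left(D,n \right)} = D + n$ ($V{\left(D,n \right)} = n + D = D + n$)
$N{\left(p \right)} = - 6 p^{3}$ ($N{\left(p \right)} = p p^{2} \left(-6\right) = p^{3} \left(-6\right) = - 6 p^{3}$)
$\frac{1}{N{\left(V{\left(18,-12 \right)} \right)} + E} = \frac{1}{- 6 \left(18 - 12\right)^{3} - 16001} = \frac{1}{- 6 \cdot 6^{3} - 16001} = \frac{1}{\left(-6\right) 216 - 16001} = \frac{1}{-1296 - 16001} = \frac{1}{-17297} = - \frac{1}{17297}$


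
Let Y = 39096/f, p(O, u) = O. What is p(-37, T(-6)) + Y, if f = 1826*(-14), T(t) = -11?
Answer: -246241/6391 ≈ -38.529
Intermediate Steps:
f = -25564
Y = -9774/6391 (Y = 39096/(-25564) = 39096*(-1/25564) = -9774/6391 ≈ -1.5293)
p(-37, T(-6)) + Y = -37 - 9774/6391 = -246241/6391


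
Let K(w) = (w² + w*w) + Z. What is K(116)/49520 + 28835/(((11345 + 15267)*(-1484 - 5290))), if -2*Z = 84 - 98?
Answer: 606406477759/1115869368720 ≈ 0.54344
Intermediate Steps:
Z = 7 (Z = -(84 - 98)/2 = -½*(-14) = 7)
K(w) = 7 + 2*w² (K(w) = (w² + w*w) + 7 = (w² + w²) + 7 = 2*w² + 7 = 7 + 2*w²)
K(116)/49520 + 28835/(((11345 + 15267)*(-1484 - 5290))) = (7 + 2*116²)/49520 + 28835/(((11345 + 15267)*(-1484 - 5290))) = (7 + 2*13456)*(1/49520) + 28835/((26612*(-6774))) = (7 + 26912)*(1/49520) + 28835/(-180269688) = 26919*(1/49520) + 28835*(-1/180269688) = 26919/49520 - 28835/180269688 = 606406477759/1115869368720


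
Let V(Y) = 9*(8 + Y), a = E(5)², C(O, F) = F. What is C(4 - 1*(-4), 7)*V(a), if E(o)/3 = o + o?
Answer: 57204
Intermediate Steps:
E(o) = 6*o (E(o) = 3*(o + o) = 3*(2*o) = 6*o)
a = 900 (a = (6*5)² = 30² = 900)
V(Y) = 72 + 9*Y
C(4 - 1*(-4), 7)*V(a) = 7*(72 + 9*900) = 7*(72 + 8100) = 7*8172 = 57204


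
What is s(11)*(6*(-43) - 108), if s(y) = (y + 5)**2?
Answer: -93696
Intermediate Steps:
s(y) = (5 + y)**2
s(11)*(6*(-43) - 108) = (5 + 11)**2*(6*(-43) - 108) = 16**2*(-258 - 108) = 256*(-366) = -93696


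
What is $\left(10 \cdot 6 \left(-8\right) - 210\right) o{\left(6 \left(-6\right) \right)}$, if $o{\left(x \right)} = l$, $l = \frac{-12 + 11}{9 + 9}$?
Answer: $\frac{115}{3} \approx 38.333$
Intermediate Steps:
$l = - \frac{1}{18} \approx -0.055556$
$o{\left(x \right)} = - \frac{1}{18}$
$\left(10 \cdot 6 \left(-8\right) - 210\right) o{\left(6 \left(-6\right) \right)} = \left(10 \cdot 6 \left(-8\right) - 210\right) \left(- \frac{1}{18}\right) = \left(60 \left(-8\right) - 210\right) \left(- \frac{1}{18}\right) = \left(-480 - 210\right) \left(- \frac{1}{18}\right) = \left(-690\right) \left(- \frac{1}{18}\right) = \frac{115}{3}$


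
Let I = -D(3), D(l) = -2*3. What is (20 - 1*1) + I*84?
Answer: 523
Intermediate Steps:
D(l) = -6
I = 6 (I = -1*(-6) = 6)
(20 - 1*1) + I*84 = (20 - 1*1) + 6*84 = (20 - 1) + 504 = 19 + 504 = 523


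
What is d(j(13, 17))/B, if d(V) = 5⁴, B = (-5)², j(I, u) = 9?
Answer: 25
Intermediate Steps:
B = 25
d(V) = 625
d(j(13, 17))/B = 625/25 = 625*(1/25) = 25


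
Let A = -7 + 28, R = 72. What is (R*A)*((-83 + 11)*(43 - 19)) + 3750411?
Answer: 1137675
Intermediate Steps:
A = 21
(R*A)*((-83 + 11)*(43 - 19)) + 3750411 = (72*21)*((-83 + 11)*(43 - 19)) + 3750411 = 1512*(-72*24) + 3750411 = 1512*(-1728) + 3750411 = -2612736 + 3750411 = 1137675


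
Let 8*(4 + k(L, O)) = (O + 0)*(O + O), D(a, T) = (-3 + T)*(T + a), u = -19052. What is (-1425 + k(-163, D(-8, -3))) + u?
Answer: -19392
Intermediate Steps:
k(L, O) = -4 + O²/4 (k(L, O) = -4 + ((O + 0)*(O + O))/8 = -4 + (O*(2*O))/8 = -4 + (2*O²)/8 = -4 + O²/4)
(-1425 + k(-163, D(-8, -3))) + u = (-1425 + (-4 + ((-3)² - 3*(-3) - 3*(-8) - 3*(-8))²/4)) - 19052 = (-1425 + (-4 + (9 + 9 + 24 + 24)²/4)) - 19052 = (-1425 + (-4 + (¼)*66²)) - 19052 = (-1425 + (-4 + (¼)*4356)) - 19052 = (-1425 + (-4 + 1089)) - 19052 = (-1425 + 1085) - 19052 = -340 - 19052 = -19392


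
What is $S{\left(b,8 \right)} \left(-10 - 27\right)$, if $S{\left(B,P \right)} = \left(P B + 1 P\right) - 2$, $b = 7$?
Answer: $-2294$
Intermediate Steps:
$S{\left(B,P \right)} = -2 + P + B P$ ($S{\left(B,P \right)} = \left(B P + P\right) - 2 = \left(P + B P\right) - 2 = -2 + P + B P$)
$S{\left(b,8 \right)} \left(-10 - 27\right) = \left(-2 + 8 + 7 \cdot 8\right) \left(-10 - 27\right) = \left(-2 + 8 + 56\right) \left(-37\right) = 62 \left(-37\right) = -2294$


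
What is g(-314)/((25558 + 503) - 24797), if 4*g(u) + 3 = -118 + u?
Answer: -435/5056 ≈ -0.086036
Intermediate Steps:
g(u) = -121/4 + u/4 (g(u) = -¾ + (-118 + u)/4 = -¾ + (-59/2 + u/4) = -121/4 + u/4)
g(-314)/((25558 + 503) - 24797) = (-121/4 + (¼)*(-314))/((25558 + 503) - 24797) = (-121/4 - 157/2)/(26061 - 24797) = -435/4/1264 = -435/4*1/1264 = -435/5056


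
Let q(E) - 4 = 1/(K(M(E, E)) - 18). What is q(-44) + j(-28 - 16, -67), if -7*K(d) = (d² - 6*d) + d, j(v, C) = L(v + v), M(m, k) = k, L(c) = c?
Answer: -27385/326 ≈ -84.003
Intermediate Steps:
j(v, C) = 2*v (j(v, C) = v + v = 2*v)
K(d) = -d²/7 + 5*d/7 (K(d) = -((d² - 6*d) + d)/7 = -(d² - 5*d)/7 = -d²/7 + 5*d/7)
q(E) = 4 + 1/(-18 + E*(5 - E)/7) (q(E) = 4 + 1/(E*(5 - E)/7 - 18) = 4 + 1/(-18 + E*(5 - E)/7))
q(-44) + j(-28 - 16, -67) = (497 + 4*(-44)*(-5 - 44))/(126 - 44*(-5 - 44)) + 2*(-28 - 16) = (497 + 4*(-44)*(-49))/(126 - 44*(-49)) + 2*(-44) = (497 + 8624)/(126 + 2156) - 88 = 9121/2282 - 88 = (1/2282)*9121 - 88 = 1303/326 - 88 = -27385/326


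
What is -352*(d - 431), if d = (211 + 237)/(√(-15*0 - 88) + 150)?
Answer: 850804064/5647 + 78848*I*√22/5647 ≈ 1.5066e+5 + 65.491*I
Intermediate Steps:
d = 448/(150 + 2*I*√22) (d = 448/(√(0 - 88) + 150) = 448/(√(-88) + 150) = 448/(2*I*√22 + 150) = 448/(150 + 2*I*√22) ≈ 2.975 - 0.18606*I)
-352*(d - 431) = -352*((16800/5647 - 224*I*√22/5647) - 431) = -352*(-2417057/5647 - 224*I*√22/5647) = 850804064/5647 + 78848*I*√22/5647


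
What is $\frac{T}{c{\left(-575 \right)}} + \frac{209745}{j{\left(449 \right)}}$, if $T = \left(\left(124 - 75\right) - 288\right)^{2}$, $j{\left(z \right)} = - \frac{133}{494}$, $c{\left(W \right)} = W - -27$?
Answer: $- \frac{2988846607}{3836} \approx -7.7916 \cdot 10^{5}$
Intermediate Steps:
$c{\left(W \right)} = 27 + W$ ($c{\left(W \right)} = W + 27 = 27 + W$)
$j{\left(z \right)} = - \frac{7}{26}$ ($j{\left(z \right)} = \left(-133\right) \frac{1}{494} = - \frac{7}{26}$)
$T = 57121$ ($T = \left(\left(124 - 75\right) - 288\right)^{2} = \left(49 - 288\right)^{2} = \left(-239\right)^{2} = 57121$)
$\frac{T}{c{\left(-575 \right)}} + \frac{209745}{j{\left(449 \right)}} = \frac{57121}{27 - 575} + \frac{209745}{- \frac{7}{26}} = \frac{57121}{-548} + 209745 \left(- \frac{26}{7}\right) = 57121 \left(- \frac{1}{548}\right) - \frac{5453370}{7} = - \frac{57121}{548} - \frac{5453370}{7} = - \frac{2988846607}{3836}$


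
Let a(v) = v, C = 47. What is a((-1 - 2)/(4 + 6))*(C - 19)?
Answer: -42/5 ≈ -8.4000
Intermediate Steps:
a((-1 - 2)/(4 + 6))*(C - 19) = ((-1 - 2)/(4 + 6))*(47 - 19) = -3/10*28 = -42/5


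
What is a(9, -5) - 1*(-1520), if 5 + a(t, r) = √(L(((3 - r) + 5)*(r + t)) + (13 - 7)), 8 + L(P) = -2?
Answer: 1515 + 2*I ≈ 1515.0 + 2.0*I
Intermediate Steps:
L(P) = -10 (L(P) = -8 - 2 = -10)
a(t, r) = -5 + 2*I (a(t, r) = -5 + √(-10 + (13 - 7)) = -5 + √(-10 + 6) = -5 + √(-4) = -5 + 2*I)
a(9, -5) - 1*(-1520) = (-5 + 2*I) - 1*(-1520) = (-5 + 2*I) + 1520 = 1515 + 2*I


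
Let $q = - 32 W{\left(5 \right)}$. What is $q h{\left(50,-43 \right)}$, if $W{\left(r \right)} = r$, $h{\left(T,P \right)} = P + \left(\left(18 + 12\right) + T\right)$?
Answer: $-5920$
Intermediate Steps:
$h{\left(T,P \right)} = 30 + P + T$ ($h{\left(T,P \right)} = P + \left(30 + T\right) = 30 + P + T$)
$q = -160$ ($q = \left(-32\right) 5 = -160$)
$q h{\left(50,-43 \right)} = - 160 \left(30 - 43 + 50\right) = \left(-160\right) 37 = -5920$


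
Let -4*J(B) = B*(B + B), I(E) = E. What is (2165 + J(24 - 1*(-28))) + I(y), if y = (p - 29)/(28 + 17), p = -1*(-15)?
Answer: 36571/45 ≈ 812.69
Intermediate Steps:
p = 15
y = -14/45 (y = (15 - 29)/(28 + 17) = -14/45 ≈ -0.31111)
J(B) = -B²/2 (J(B) = -B*(B + B)/4 = -B*2*B/4 = -B²/2)
(2165 + J(24 - 1*(-28))) + I(y) = (2165 - (24 - 1*(-28))²/2) - 14/45 = (2165 - (24 + 28)²/2) - 14/45 = (2165 - ½*52²) - 14/45 = (2165 - ½*2704) - 14/45 = (2165 - 1352) - 14/45 = 813 - 14/45 = 36571/45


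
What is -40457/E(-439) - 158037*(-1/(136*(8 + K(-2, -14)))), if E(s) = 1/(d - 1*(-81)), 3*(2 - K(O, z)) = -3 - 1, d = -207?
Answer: 23571693279/4624 ≈ 5.0977e+6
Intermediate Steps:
K(O, z) = 10/3 (K(O, z) = 2 - (-3 - 1)/3 = 2 - ⅓*(-4) = 2 + 4/3 = 10/3)
E(s) = -1/126 (E(s) = 1/(-207 - 1*(-81)) = 1/(-207 + 81) = 1/(-126) = -1/126)
-40457/E(-439) - 158037*(-1/(136*(8 + K(-2, -14)))) = -40457/(-1/126) - 158037*(-1/(136*(8 + 10/3))) = -40457*(-126) - 158037/((-136*34/3)) = 5097582 - 158037/(-4624/3) = 5097582 - 158037*(-3/4624) = 5097582 + 474111/4624 = 23571693279/4624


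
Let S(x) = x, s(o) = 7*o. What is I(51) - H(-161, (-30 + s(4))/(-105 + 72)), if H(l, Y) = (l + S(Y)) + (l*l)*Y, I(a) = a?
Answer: -44848/33 ≈ -1359.0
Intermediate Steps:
H(l, Y) = Y + l + Y*l² (H(l, Y) = (l + Y) + (l*l)*Y = (Y + l) + l²*Y = (Y + l) + Y*l² = Y + l + Y*l²)
I(51) - H(-161, (-30 + s(4))/(-105 + 72)) = 51 - ((-30 + 7*4)/(-105 + 72) - 161 + ((-30 + 7*4)/(-105 + 72))*(-161)²) = 51 - ((-30 + 28)/(-33) - 161 + ((-30 + 28)/(-33))*25921) = 51 - (-2*(-1/33) - 161 - 2*(-1/33)*25921) = 51 - (2/33 - 161 + (2/33)*25921) = 51 - (2/33 - 161 + 51842/33) = 51 - 1*46531/33 = 51 - 46531/33 = -44848/33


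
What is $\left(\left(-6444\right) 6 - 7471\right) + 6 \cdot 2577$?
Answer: $-30673$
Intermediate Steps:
$\left(\left(-6444\right) 6 - 7471\right) + 6 \cdot 2577 = \left(-38664 - 7471\right) + 15462 = -46135 + 15462 = -30673$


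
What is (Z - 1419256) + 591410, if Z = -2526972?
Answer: -3354818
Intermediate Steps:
(Z - 1419256) + 591410 = (-2526972 - 1419256) + 591410 = -3946228 + 591410 = -3354818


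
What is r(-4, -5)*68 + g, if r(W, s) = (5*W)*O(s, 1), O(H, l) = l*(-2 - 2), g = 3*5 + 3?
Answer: 5458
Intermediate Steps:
g = 18 (g = 15 + 3 = 18)
O(H, l) = -4*l (O(H, l) = l*(-4) = -4*l)
r(W, s) = -20*W (r(W, s) = (5*W)*(-4*1) = (5*W)*(-4) = -20*W)
r(-4, -5)*68 + g = -20*(-4)*68 + 18 = 80*68 + 18 = 5440 + 18 = 5458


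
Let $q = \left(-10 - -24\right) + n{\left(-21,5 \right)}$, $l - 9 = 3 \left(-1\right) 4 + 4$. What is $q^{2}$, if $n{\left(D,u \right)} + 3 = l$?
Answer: $144$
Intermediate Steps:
$l = 1$ ($l = 9 + \left(3 \left(-1\right) 4 + 4\right) = 9 + \left(\left(-3\right) 4 + 4\right) = 9 + \left(-12 + 4\right) = 9 - 8 = 1$)
$n{\left(D,u \right)} = -2$ ($n{\left(D,u \right)} = -3 + 1 = -2$)
$q = 12$ ($q = \left(-10 - -24\right) - 2 = \left(-10 + 24\right) - 2 = 14 - 2 = 12$)
$q^{2} = 12^{2} = 144$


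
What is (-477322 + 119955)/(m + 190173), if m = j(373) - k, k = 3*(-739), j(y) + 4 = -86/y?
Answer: -133297891/71759892 ≈ -1.8576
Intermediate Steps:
j(y) = -4 - 86/y
k = -2217
m = 825363/373 (m = (-4 - 86/373) - 1*(-2217) = (-4 - 86*1/373) + 2217 = (-4 - 86/373) + 2217 = -1578/373 + 2217 = 825363/373 ≈ 2212.8)
(-477322 + 119955)/(m + 190173) = (-477322 + 119955)/(825363/373 + 190173) = -357367/71759892/373 = -357367*373/71759892 = -133297891/71759892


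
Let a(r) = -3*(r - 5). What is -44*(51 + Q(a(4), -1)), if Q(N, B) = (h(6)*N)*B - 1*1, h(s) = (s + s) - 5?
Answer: -1276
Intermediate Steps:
h(s) = -5 + 2*s (h(s) = 2*s - 5 = -5 + 2*s)
a(r) = 15 - 3*r (a(r) = -3*(-5 + r) = -(-15 + 3*r) = 15 - 3*r)
Q(N, B) = -1 + 7*B*N (Q(N, B) = ((-5 + 2*6)*N)*B - 1*1 = ((-5 + 12)*N)*B - 1 = (7*N)*B - 1 = 7*B*N - 1 = -1 + 7*B*N)
-44*(51 + Q(a(4), -1)) = -44*(51 + (-1 + 7*(-1)*(15 - 3*4))) = -44*(51 + (-1 + 7*(-1)*(15 - 12))) = -44*(51 + (-1 + 7*(-1)*3)) = -44*(51 + (-1 - 21)) = -44*(51 - 22) = -44*29 = -1276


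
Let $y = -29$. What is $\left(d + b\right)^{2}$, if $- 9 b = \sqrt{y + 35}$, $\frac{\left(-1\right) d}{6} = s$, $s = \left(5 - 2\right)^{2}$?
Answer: $\frac{\left(486 + \sqrt{6}\right)^{2}}{81} \approx 2945.5$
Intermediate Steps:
$s = 9$ ($s = 3^{2} = 9$)
$d = -54$ ($d = \left(-6\right) 9 = -54$)
$b = - \frac{\sqrt{6}}{9}$ ($b = - \frac{\sqrt{-29 + 35}}{9} = - \frac{\sqrt{6}}{9} \approx -0.27217$)
$\left(d + b\right)^{2} = \left(-54 - \frac{\sqrt{6}}{9}\right)^{2}$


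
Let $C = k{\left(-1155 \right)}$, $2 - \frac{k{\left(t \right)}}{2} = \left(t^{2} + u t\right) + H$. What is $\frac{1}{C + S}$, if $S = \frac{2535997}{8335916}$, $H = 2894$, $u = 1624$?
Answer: $\frac{8335916}{8982835633093} \approx 9.2798 \cdot 10^{-7}$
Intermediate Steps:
$k{\left(t \right)} = -5784 - 3248 t - 2 t^{2}$ ($k{\left(t \right)} = 4 - 2 \left(\left(t^{2} + 1624 t\right) + 2894\right) = 4 - 2 \left(2894 + t^{2} + 1624 t\right) = 4 - \left(5788 + 2 t^{2} + 3248 t\right) = -5784 - 3248 t - 2 t^{2}$)
$S = \frac{2535997}{8335916}$ ($S = 2535997 \cdot \frac{1}{8335916} = \frac{2535997}{8335916} \approx 0.30423$)
$C = 1077606$ ($C = -5784 - -3751440 - 2 \left(-1155\right)^{2} = -5784 + 3751440 - 2668050 = 1077606$)
$\frac{1}{C + S} = \frac{1}{1077606 + \frac{2535997}{8335916}} = \frac{1}{\frac{8982835633093}{8335916}} = \frac{8335916}{8982835633093}$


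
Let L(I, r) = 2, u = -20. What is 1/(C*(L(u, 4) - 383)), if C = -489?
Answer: 1/186309 ≈ 5.3674e-6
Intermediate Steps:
1/(C*(L(u, 4) - 383)) = 1/(-489*(2 - 383)) = 1/(-489*(-381)) = 1/186309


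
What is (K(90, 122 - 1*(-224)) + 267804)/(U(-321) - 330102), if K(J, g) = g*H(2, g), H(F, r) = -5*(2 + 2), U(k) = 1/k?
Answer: -83743764/105962743 ≈ -0.79031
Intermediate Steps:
H(F, r) = -20 (H(F, r) = -5*4 = -20)
K(J, g) = -20*g (K(J, g) = g*(-20) = -20*g)
(K(90, 122 - 1*(-224)) + 267804)/(U(-321) - 330102) = (-20*(122 - 1*(-224)) + 267804)/(1/(-321) - 330102) = (-20*(122 + 224) + 267804)/(-1/321 - 330102) = (-20*346 + 267804)/(-105962743/321) = (-6920 + 267804)*(-321/105962743) = 260884*(-321/105962743) = -83743764/105962743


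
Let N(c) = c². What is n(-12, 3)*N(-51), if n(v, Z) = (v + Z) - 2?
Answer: -28611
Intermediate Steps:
n(v, Z) = -2 + Z + v (n(v, Z) = (Z + v) - 2 = -2 + Z + v)
n(-12, 3)*N(-51) = (-2 + 3 - 12)*(-51)² = -11*2601 = -28611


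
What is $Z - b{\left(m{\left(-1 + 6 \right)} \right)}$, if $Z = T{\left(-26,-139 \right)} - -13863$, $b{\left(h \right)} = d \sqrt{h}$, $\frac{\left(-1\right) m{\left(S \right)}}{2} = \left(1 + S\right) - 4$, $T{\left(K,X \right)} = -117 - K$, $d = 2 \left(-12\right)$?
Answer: $13772 + 48 i \approx 13772.0 + 48.0 i$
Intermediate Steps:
$d = -24$
$m{\left(S \right)} = 6 - 2 S$ ($m{\left(S \right)} = - 2 \left(\left(1 + S\right) - 4\right) = - 2 \left(-3 + S\right) = 6 - 2 S$)
$b{\left(h \right)} = - 24 \sqrt{h}$
$Z = 13772$ ($Z = \left(-117 - -26\right) - -13863 = \left(-117 + 26\right) + 13863 = -91 + 13863 = 13772$)
$Z - b{\left(m{\left(-1 + 6 \right)} \right)} = 13772 - - 24 \sqrt{6 - 2 \left(-1 + 6\right)} = 13772 - - 24 \sqrt{6 - 10} = 13772 - - 24 \sqrt{-4} = 13772 - - 24 \cdot 2 i = 13772 - - 48 i = 13772 + 48 i$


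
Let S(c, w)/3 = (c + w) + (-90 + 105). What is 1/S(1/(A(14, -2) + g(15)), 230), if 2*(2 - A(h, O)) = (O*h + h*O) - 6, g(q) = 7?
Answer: 40/29403 ≈ 0.0013604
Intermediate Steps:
A(h, O) = 5 - O*h (A(h, O) = 2 - ((O*h + h*O) - 6)/2 = 2 - ((O*h + O*h) - 6)/2 = 2 - (2*O*h - 6)/2 = 2 - (-6 + 2*O*h)/2 = 2 + (3 - O*h) = 5 - O*h)
S(c, w) = 45 + 3*c + 3*w (S(c, w) = 3*((c + w) + (-90 + 105)) = 3*((c + w) + 15) = 3*(15 + c + w) = 45 + 3*c + 3*w)
1/S(1/(A(14, -2) + g(15)), 230) = 1/(45 + 3/((5 - 1*(-2)*14) + 7) + 3*230) = 1/(45 + 3/((5 + 28) + 7) + 690) = 1/(45 + 3/(33 + 7) + 690) = 1/(45 + 3/40 + 690) = 1/(29403/40) = 40/29403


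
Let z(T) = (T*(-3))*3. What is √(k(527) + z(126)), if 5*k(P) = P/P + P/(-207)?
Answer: I*√5400446/69 ≈ 33.68*I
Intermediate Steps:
z(T) = -9*T (z(T) = -3*T*3 = -9*T)
k(P) = ⅕ - P/1035 (k(P) = (P/P + P/(-207))/5 = (1 + P*(-1/207))/5 = (1 - P/207)/5 = ⅕ - P/1035)
√(k(527) + z(126)) = √((⅕ - 1/1035*527) - 9*126) = √((⅕ - 527/1035) - 1134) = √(-64/207 - 1134) = √(-234802/207) = I*√5400446/69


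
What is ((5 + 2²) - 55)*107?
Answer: -4922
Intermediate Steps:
((5 + 2²) - 55)*107 = ((5 + 4) - 55)*107 = (9 - 55)*107 = -46*107 = -4922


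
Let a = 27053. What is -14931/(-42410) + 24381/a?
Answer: 1437926553/1147317730 ≈ 1.2533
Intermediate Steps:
-14931/(-42410) + 24381/a = -14931/(-42410) + 24381/27053 = -14931*(-1/42410) + 24381*(1/27053) = 14931/42410 + 24381/27053 = 1437926553/1147317730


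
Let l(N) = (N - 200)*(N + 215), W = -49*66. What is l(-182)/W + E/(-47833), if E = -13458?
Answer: 9795545/2343817 ≈ 4.1793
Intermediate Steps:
W = -3234
l(N) = (-200 + N)*(215 + N)
l(-182)/W + E/(-47833) = (-43000 + (-182)² + 15*(-182))/(-3234) - 13458/(-47833) = (-43000 + 33124 - 2730)*(-1/3234) - 13458*(-1/47833) = -12606*(-1/3234) + 13458/47833 = 191/49 + 13458/47833 = 9795545/2343817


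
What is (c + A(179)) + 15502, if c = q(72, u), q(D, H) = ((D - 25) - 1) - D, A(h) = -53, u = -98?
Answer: 15423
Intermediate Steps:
q(D, H) = -26 (q(D, H) = ((-25 + D) - 1) - D = (-26 + D) - D = -26)
c = -26
(c + A(179)) + 15502 = (-26 - 53) + 15502 = -79 + 15502 = 15423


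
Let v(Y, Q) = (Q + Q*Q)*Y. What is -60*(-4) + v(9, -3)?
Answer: 294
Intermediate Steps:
v(Y, Q) = Y*(Q + Q²) (v(Y, Q) = (Q + Q²)*Y = Y*(Q + Q²))
-60*(-4) + v(9, -3) = -60*(-4) - 3*9*(1 - 3) = 240 - 3*9*(-2) = 240 + 54 = 294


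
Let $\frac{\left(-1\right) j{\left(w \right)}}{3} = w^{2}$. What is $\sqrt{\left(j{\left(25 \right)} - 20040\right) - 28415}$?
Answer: $i \sqrt{50330} \approx 224.34 i$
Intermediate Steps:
$j{\left(w \right)} = - 3 w^{2}$
$\sqrt{\left(j{\left(25 \right)} - 20040\right) - 28415} = \sqrt{\left(- 3 \cdot 25^{2} - 20040\right) - 28415} = \sqrt{\left(\left(-3\right) 625 - 20040\right) - 28415} = \sqrt{\left(-1875 - 20040\right) - 28415} = \sqrt{-21915 - 28415} = \sqrt{-50330} = i \sqrt{50330}$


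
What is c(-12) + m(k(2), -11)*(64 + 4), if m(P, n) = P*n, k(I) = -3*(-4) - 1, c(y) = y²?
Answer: -8084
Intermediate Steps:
k(I) = 11 (k(I) = 12 - 1 = 11)
c(-12) + m(k(2), -11)*(64 + 4) = (-12)² + (11*(-11))*(64 + 4) = 144 - 121*68 = 144 - 8228 = -8084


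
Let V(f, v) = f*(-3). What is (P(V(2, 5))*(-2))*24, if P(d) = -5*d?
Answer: -1440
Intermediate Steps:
V(f, v) = -3*f
(P(V(2, 5))*(-2))*24 = (-(-15)*2*(-2))*24 = (-5*(-6)*(-2))*24 = (30*(-2))*24 = -60*24 = -1440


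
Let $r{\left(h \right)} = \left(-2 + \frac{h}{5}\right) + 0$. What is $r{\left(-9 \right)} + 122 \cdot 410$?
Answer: $\frac{250081}{5} \approx 50016.0$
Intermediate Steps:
$r{\left(h \right)} = -2 + \frac{h}{5}$ ($r{\left(h \right)} = \left(-2 + h \frac{1}{5}\right) + 0 = \left(-2 + \frac{h}{5}\right) + 0 = -2 + \frac{h}{5}$)
$r{\left(-9 \right)} + 122 \cdot 410 = \left(-2 + \frac{1}{5} \left(-9\right)\right) + 122 \cdot 410 = \left(-2 - \frac{9}{5}\right) + 50020 = - \frac{19}{5} + 50020 = \frac{250081}{5}$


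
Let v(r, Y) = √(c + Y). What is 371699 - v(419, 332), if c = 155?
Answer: 371699 - √487 ≈ 3.7168e+5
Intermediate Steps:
v(r, Y) = √(155 + Y)
371699 - v(419, 332) = 371699 - √(155 + 332) = 371699 - √487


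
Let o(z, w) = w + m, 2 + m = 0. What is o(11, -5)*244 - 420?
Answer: -2128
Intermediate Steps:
m = -2 (m = -2 + 0 = -2)
o(z, w) = -2 + w (o(z, w) = w - 2 = -2 + w)
o(11, -5)*244 - 420 = (-2 - 5)*244 - 420 = -7*244 - 420 = -1708 - 420 = -2128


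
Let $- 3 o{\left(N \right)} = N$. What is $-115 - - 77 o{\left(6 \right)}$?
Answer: $-269$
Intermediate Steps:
$o{\left(N \right)} = - \frac{N}{3}$
$-115 - - 77 o{\left(6 \right)} = -115 - - 77 \left(\left(- \frac{1}{3}\right) 6\right) = -115 - \left(-77\right) \left(-2\right) = -115 - 154 = -269$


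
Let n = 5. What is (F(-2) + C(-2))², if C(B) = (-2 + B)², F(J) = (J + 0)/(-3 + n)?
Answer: 225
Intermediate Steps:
F(J) = J/2 (F(J) = (J + 0)/(-3 + 5) = J/2)
(F(-2) + C(-2))² = ((½)*(-2) + (-2 - 2)²)² = (-1 + (-4)²)² = (-1 + 16)² = 15² = 225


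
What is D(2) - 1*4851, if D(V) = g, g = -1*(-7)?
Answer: -4844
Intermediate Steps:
g = 7
D(V) = 7
D(2) - 1*4851 = 7 - 1*4851 = 7 - 4851 = -4844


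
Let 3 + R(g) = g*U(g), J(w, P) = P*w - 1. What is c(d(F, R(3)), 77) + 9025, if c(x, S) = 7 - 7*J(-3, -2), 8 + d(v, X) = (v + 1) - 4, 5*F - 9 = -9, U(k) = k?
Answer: 8997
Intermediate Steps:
J(w, P) = -1 + P*w
F = 0 (F = 9/5 + (1/5)*(-9) = 9/5 - 9/5 = 0)
R(g) = -3 + g**2 (R(g) = -3 + g*g = -3 + g**2)
d(v, X) = -11 + v (d(v, X) = -8 + ((v + 1) - 4) = -8 + ((1 + v) - 4) = -8 + (-3 + v) = -11 + v)
c(x, S) = -28 (c(x, S) = 7 - 7*(-1 - 2*(-3)) = 7 - 7*(-1 + 6) = 7 - 7*5 = 7 - 35 = -28)
c(d(F, R(3)), 77) + 9025 = -28 + 9025 = 8997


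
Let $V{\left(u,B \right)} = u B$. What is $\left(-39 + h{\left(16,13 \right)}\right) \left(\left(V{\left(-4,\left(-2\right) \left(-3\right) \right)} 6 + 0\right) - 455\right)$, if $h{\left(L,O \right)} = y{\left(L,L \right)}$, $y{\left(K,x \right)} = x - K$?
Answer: $23361$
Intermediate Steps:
$h{\left(L,O \right)} = 0$ ($h{\left(L,O \right)} = L - L = 0$)
$V{\left(u,B \right)} = B u$
$\left(-39 + h{\left(16,13 \right)}\right) \left(\left(V{\left(-4,\left(-2\right) \left(-3\right) \right)} 6 + 0\right) - 455\right) = \left(-39 + 0\right) \left(\left(\left(-2\right) \left(-3\right) \left(-4\right) 6 + 0\right) - 455\right) = - 39 \left(\left(6 \left(-4\right) 6 + 0\right) - 455\right) = - 39 \left(\left(\left(-24\right) 6 + 0\right) - 455\right) = - 39 \left(\left(-144 + 0\right) - 455\right) = - 39 \left(-144 - 455\right) = \left(-39\right) \left(-599\right) = 23361$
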